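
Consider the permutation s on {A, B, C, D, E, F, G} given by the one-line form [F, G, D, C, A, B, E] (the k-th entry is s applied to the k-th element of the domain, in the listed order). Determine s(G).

G is element number 7 of the domain, and entry number 7 of the one-line form is E, so s(G) = E.

E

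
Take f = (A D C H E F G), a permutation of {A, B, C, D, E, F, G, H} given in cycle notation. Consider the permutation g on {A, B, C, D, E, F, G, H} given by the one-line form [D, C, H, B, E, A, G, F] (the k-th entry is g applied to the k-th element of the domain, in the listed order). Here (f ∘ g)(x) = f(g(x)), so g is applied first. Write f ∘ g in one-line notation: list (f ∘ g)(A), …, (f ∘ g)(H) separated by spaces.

C H E B F D A G

(f ∘ g)(x) = f(g(x)). Computing each image: f(g(A)) = f(D) = C, f(g(B)) = f(C) = H, f(g(C)) = f(H) = E, f(g(D)) = f(B) = B, f(g(E)) = f(E) = F, f(g(F)) = f(A) = D, f(g(G)) = f(G) = A, f(g(H)) = f(F) = G.
Hence f ∘ g = [C H E B F D A G].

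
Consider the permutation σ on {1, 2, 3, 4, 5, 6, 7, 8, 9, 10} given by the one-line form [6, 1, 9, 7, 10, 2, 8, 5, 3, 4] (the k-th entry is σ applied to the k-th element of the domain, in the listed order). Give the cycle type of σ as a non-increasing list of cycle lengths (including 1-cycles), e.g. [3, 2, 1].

[5, 3, 2]

The disjoint cycles are (1 6 2)(3 9)(4 7 8 5 10), with lengths 5, 3, 2 in non-increasing order.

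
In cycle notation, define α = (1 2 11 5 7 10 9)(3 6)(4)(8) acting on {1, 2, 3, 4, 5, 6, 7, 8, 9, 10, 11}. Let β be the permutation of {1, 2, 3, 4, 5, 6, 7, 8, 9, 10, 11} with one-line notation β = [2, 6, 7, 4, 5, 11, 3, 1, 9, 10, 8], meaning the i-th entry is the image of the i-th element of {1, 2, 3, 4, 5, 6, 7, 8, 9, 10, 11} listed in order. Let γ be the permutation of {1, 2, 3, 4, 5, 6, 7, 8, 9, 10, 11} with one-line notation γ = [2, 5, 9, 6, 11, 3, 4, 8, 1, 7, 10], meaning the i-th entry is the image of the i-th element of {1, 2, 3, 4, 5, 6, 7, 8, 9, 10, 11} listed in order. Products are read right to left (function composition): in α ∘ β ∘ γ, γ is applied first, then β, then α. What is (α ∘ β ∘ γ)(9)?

Chase 9: γ(9) = 1; β(1) = 2; α(2) = 11. Hence (α ∘ β ∘ γ)(9) = 11.

11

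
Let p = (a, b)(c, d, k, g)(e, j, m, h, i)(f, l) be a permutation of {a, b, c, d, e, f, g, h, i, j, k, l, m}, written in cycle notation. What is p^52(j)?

h

j lies in the 5-cycle (e, j, m, h, i).
Since the cycle has length 5, p^52 acts on it the same as p^2 (52 mod 5 = 2).
Stepping 2 places around the cycle: j → m → h.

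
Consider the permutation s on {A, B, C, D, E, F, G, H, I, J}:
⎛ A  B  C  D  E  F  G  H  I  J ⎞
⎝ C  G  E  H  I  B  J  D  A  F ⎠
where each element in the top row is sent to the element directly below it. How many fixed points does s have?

No element satisfies s(x) = x, so there are 0 fixed points.

0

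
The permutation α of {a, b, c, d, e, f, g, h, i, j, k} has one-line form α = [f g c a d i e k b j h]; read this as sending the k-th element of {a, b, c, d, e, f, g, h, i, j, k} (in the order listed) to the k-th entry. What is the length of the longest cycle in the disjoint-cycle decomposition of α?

Decomposing into disjoint cycles gives (a, f, i, b, g, e, d)(h, k); the longest has length 7.

7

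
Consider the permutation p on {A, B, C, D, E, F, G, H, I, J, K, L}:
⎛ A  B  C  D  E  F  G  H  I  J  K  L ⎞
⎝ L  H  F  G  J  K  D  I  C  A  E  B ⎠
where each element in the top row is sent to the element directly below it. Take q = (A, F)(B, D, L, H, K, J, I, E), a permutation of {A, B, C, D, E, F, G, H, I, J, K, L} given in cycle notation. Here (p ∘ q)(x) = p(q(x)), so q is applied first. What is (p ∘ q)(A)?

First apply q: q(A) = F, then p(F) = K. Thus (p ∘ q)(A) = K.

K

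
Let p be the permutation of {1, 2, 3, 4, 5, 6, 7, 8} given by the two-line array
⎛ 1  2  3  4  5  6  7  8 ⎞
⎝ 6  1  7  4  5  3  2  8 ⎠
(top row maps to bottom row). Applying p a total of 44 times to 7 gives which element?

Tracing 7 → 2 → … returns to 7 after 5 steps, so 7 lies in a 5-cycle (1, 6, 3, 7, 2).
On a 5-cycle, p^5 is the identity, so p^44 = p^4 there (44 ≡ 4 mod 5).
Advancing 4 steps from 7: 7 → 2 → 1 → 6 → 3.

3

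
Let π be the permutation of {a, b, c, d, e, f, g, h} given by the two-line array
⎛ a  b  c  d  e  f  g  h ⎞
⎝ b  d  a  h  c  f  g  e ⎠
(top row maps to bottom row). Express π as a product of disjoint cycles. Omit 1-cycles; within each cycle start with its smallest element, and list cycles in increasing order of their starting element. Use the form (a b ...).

Start at a and follow images: a → b → d → h → e → c → a, giving the cycle (a b d h e c).
Continuing from each remaining unvisited element yields (a b d h e c).

(a b d h e c)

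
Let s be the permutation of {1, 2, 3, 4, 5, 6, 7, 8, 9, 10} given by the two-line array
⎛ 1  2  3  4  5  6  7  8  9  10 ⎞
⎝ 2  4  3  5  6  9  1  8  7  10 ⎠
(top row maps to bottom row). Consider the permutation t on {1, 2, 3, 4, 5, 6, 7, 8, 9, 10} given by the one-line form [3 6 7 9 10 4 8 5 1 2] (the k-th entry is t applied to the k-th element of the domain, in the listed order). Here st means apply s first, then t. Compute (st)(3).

7

s(3) = 3, then t(3) = 7; composing gives (st)(3) = 7.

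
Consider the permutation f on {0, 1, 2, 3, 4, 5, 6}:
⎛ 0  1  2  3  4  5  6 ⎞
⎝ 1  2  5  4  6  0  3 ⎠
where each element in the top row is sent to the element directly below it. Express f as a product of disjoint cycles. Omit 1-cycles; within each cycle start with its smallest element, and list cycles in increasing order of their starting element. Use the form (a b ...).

(0 1 2 5)(3 4 6)

Start at 0 and follow images: 0 → 1 → 2 → 5 → 0, giving the cycle (0 1 2 5).
Repeating from the next unused element and collecting all non-trivial cycles gives (0 1 2 5)(3 4 6).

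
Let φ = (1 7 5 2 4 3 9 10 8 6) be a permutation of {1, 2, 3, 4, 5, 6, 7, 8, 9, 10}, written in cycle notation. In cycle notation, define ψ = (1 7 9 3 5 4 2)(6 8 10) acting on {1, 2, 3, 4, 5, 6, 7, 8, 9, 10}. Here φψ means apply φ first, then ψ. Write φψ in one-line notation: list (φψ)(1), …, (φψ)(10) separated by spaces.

9 2 3 5 1 7 4 8 6 10

Chase each element through φ then ψ: 1 → 7 → 9; 2 → 4 → 2; 3 → 9 → 3; 4 → 3 → 5; 5 → 2 → 1; 6 → 1 → 7; 7 → 5 → 4; 8 → 6 → 8; 9 → 10 → 6; 10 → 8 → 10.
So φψ in one-line form is 9 2 3 5 1 7 4 8 6 10.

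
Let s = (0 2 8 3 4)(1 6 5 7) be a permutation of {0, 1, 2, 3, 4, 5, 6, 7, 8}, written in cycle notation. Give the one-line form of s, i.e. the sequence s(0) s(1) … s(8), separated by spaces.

2 6 8 4 0 7 5 1 3

Image by image: 0↦2, 1↦6, 2↦8, 3↦4, 4↦0, 5↦7, 6↦5, 7↦1, 8↦3.
Listing these in domain order gives 2 6 8 4 0 7 5 1 3.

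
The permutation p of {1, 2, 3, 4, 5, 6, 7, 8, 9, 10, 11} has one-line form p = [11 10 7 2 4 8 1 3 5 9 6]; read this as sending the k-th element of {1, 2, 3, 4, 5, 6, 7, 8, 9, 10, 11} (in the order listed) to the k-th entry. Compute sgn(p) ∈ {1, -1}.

-1

In disjoint-cycle form the cycle lengths are 6, 5.
A cycle of length ℓ contributes ℓ−1 transpositions, so p is a product of 5 + 4 = 9 transpositions — odd.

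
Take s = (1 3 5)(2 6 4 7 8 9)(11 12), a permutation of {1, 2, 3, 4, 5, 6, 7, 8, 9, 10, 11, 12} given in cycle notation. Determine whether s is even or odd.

The cycle lengths are 6, 3, 2, 1.
A cycle is odd iff its length is even; s has 2 even-length cycles, so sgn(s) = (−1)^2 and s is even.

even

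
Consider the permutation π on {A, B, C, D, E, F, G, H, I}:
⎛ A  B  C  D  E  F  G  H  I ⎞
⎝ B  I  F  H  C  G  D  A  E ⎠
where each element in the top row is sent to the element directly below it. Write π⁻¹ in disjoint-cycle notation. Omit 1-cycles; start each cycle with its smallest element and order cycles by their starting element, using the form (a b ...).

(A H D G F C E I B)

The cycle decomposition of π is (A B I E C F G D H).
Reversing each cycle (and rotating so the smallest element leads) gives π⁻¹ = (A H D G F C E I B).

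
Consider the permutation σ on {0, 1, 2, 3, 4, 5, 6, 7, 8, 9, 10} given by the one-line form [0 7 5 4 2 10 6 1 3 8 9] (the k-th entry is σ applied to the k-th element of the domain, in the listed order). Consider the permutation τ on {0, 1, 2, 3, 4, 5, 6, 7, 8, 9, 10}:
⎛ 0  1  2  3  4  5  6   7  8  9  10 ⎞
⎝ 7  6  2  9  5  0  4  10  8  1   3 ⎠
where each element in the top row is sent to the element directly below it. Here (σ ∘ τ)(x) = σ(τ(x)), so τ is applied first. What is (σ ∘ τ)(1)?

6

First apply τ: τ(1) = 6, then σ(6) = 6. Thus (σ ∘ τ)(1) = 6.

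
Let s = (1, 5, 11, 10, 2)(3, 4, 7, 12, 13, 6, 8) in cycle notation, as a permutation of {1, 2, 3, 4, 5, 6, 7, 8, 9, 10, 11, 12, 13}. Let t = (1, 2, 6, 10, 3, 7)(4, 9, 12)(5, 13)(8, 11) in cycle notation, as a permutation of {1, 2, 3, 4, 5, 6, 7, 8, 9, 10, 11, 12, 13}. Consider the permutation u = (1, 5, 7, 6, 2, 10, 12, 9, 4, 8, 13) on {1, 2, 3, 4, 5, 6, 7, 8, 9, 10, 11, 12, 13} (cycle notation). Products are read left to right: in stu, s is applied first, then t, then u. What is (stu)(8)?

6

(stu)(8) = u(t(s(8))). s(8) = 3, then t(3) = 7, then u(7) = 6, so the result is 6.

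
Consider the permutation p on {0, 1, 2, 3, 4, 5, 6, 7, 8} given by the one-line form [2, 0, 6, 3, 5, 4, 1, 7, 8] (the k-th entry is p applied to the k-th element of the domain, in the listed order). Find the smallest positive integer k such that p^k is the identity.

4

Writing p as disjoint cycles, the cycle lengths are 4, 2, 1, 1, 1.
The order is lcm(4, 2) = 4.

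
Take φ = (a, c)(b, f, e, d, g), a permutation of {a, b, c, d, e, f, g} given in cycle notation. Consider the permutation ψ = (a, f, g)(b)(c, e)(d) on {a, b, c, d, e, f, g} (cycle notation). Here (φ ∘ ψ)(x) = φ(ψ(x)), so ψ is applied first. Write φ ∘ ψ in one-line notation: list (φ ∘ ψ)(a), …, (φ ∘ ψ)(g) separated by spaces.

e f d g a b c

For each element, apply ψ then φ: a → f → e; b → b → f; c → e → d; d → d → g; e → c → a; f → g → b; g → a → c.
So φ ∘ ψ in one-line form is e f d g a b c.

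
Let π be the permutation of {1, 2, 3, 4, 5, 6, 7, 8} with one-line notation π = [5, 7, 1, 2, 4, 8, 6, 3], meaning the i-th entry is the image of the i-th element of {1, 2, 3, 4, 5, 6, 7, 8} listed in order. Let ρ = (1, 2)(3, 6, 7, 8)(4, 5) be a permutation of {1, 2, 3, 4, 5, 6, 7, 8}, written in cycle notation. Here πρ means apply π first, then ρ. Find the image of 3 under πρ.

2

π(3) = 1, then ρ(1) = 2; composing gives (πρ)(3) = 2.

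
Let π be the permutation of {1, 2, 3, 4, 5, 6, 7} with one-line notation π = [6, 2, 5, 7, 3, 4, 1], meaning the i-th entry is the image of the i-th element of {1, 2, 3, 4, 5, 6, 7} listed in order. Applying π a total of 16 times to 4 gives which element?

Tracing 4 → 7 → … returns to 4 after 4 steps, so 4 lies in a 4-cycle (1 6 4 7).
Since the cycle has length 4, π^16 acts on it the same as π^0 (16 mod 4 = 0).
So π^16(4) = 4.

4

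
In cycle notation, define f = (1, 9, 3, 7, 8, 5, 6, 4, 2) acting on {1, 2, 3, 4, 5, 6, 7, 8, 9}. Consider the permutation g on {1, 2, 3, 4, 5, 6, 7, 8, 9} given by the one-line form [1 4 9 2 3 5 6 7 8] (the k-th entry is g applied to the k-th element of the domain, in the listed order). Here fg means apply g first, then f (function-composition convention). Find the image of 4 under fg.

g(4) = 2, then f(2) = 1; composing gives (fg)(4) = 1.

1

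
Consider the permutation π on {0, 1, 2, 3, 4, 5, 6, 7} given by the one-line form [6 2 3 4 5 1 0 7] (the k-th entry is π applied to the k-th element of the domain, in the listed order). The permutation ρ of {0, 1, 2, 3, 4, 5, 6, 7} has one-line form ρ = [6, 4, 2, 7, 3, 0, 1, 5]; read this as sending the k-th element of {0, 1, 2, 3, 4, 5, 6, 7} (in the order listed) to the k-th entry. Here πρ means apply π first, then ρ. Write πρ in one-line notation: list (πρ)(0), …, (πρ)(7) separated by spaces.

(πρ)(x) = ρ(π(x)). Computing each image: ρ(π(0)) = ρ(6) = 1, ρ(π(1)) = ρ(2) = 2, ρ(π(2)) = ρ(3) = 7, ρ(π(3)) = ρ(4) = 3, ρ(π(4)) = ρ(5) = 0, ρ(π(5)) = ρ(1) = 4, ρ(π(6)) = ρ(0) = 6, ρ(π(7)) = ρ(7) = 5.
Hence πρ = [1 2 7 3 0 4 6 5].

1 2 7 3 0 4 6 5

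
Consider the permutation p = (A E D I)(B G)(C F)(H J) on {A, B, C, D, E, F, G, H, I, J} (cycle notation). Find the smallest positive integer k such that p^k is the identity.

The disjoint cycles have lengths 4, 2, 2, 2.
The order of p is the least common multiple of its cycle lengths: lcm(4, 2, 2, 2) = 4.

4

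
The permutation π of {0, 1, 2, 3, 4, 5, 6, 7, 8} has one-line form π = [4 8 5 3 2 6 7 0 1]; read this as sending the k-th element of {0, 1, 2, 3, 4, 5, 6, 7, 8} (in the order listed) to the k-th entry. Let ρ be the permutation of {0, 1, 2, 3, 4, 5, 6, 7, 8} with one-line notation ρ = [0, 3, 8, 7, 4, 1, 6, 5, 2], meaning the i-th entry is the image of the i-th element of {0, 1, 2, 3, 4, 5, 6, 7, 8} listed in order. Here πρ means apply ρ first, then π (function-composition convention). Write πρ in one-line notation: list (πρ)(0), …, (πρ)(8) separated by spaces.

Chase each element through ρ then π: 0 → 0 → 4; 1 → 3 → 3; 2 → 8 → 1; 3 → 7 → 0; 4 → 4 → 2; 5 → 1 → 8; 6 → 6 → 7; 7 → 5 → 6; 8 → 2 → 5.
So πρ in one-line form is 4 3 1 0 2 8 7 6 5.

4 3 1 0 2 8 7 6 5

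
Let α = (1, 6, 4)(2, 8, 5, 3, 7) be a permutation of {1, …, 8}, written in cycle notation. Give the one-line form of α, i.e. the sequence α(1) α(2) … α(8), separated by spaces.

6 8 7 1 3 4 2 5

Reading each image from the cycles: 1→6, 2→8, 3→7, 4→1, 5→3, 6→4, 7→2, 8→5.
Listing these in domain order gives 6 8 7 1 3 4 2 5.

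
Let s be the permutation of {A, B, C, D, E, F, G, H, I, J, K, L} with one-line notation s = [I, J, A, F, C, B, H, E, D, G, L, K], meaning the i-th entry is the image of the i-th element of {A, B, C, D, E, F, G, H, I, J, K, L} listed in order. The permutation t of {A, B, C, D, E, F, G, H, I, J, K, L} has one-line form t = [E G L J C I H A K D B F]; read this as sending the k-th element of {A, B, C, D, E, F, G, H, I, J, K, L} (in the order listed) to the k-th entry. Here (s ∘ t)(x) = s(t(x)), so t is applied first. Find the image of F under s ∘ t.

D

(s ∘ t)(F) = s(t(F)). t(F) = I, then s(I) = D. So (s ∘ t)(F) = D.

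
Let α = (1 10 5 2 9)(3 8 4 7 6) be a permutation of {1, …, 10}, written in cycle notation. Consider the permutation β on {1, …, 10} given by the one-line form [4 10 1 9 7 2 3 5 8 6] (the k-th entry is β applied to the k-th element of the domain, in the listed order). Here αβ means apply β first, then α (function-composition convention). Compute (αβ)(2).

β(2) = 10, then α(10) = 5; composing gives (αβ)(2) = 5.

5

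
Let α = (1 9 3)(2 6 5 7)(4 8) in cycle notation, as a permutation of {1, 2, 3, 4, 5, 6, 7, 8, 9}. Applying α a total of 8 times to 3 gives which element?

9

3 lies in the 3-cycle (1 9 3).
Since the cycle has length 3, α^8 acts on it the same as α^2 (8 mod 3 = 2).
Advancing 2 steps from 3: 3 → 1 → 9.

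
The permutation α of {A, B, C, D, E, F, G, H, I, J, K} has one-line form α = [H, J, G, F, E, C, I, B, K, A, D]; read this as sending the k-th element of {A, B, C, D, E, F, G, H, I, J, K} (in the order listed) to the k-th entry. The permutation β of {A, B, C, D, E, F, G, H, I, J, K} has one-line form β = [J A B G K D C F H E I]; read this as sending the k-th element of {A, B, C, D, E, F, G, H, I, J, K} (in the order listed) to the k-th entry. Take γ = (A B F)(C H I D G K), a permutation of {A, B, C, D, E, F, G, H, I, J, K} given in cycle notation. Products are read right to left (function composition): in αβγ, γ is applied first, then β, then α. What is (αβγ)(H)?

Chase H: γ(H) = I; β(I) = H; α(H) = B. Hence (αβγ)(H) = B.

B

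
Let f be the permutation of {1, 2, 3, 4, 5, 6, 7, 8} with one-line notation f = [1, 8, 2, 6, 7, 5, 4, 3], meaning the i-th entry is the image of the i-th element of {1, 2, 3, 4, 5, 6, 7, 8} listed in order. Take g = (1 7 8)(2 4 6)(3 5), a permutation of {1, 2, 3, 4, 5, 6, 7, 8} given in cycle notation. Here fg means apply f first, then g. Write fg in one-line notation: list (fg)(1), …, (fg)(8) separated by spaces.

Chase each element through f then g: 1 → 1 → 7; 2 → 8 → 1; 3 → 2 → 4; 4 → 6 → 2; 5 → 7 → 8; 6 → 5 → 3; 7 → 4 → 6; 8 → 3 → 5.
So fg in one-line form is 7 1 4 2 8 3 6 5.

7 1 4 2 8 3 6 5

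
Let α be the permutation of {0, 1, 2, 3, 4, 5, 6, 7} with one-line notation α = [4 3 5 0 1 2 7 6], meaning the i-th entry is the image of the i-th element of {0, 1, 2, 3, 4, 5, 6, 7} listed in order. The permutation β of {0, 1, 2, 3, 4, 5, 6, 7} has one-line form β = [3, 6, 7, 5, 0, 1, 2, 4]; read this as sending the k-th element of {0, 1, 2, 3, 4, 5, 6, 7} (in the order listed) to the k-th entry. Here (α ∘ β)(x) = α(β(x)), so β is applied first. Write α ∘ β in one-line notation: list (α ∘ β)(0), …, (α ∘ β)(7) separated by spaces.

0 7 6 2 4 3 5 1

(α ∘ β)(x) = α(β(x)). Computing each image: α(β(0)) = α(3) = 0, α(β(1)) = α(6) = 7, α(β(2)) = α(7) = 6, α(β(3)) = α(5) = 2, α(β(4)) = α(0) = 4, α(β(5)) = α(1) = 3, α(β(6)) = α(2) = 5, α(β(7)) = α(4) = 1.
Hence α ∘ β = [0 7 6 2 4 3 5 1].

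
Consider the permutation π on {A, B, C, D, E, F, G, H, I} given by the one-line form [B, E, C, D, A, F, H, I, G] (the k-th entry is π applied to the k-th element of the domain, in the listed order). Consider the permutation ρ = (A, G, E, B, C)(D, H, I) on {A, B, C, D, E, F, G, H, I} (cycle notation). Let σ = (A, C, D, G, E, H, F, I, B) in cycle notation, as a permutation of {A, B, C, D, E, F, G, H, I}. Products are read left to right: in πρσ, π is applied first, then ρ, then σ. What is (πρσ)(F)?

I

Chase F: π(F) = F; ρ(F) = F; σ(F) = I. Hence (πρσ)(F) = I.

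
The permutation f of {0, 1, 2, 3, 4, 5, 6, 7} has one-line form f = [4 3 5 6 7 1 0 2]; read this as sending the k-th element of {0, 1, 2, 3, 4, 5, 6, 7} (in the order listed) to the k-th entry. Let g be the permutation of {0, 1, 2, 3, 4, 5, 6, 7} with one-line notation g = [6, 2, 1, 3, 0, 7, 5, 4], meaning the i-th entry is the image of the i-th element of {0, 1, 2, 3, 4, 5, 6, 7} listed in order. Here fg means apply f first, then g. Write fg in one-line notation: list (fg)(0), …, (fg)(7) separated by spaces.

0 3 7 5 4 2 6 1

(fg)(x) = g(f(x)). Computing each image: g(f(0)) = g(4) = 0, g(f(1)) = g(3) = 3, g(f(2)) = g(5) = 7, g(f(3)) = g(6) = 5, g(f(4)) = g(7) = 4, g(f(5)) = g(1) = 2, g(f(6)) = g(0) = 6, g(f(7)) = g(2) = 1.
Hence fg = [0 3 7 5 4 2 6 1].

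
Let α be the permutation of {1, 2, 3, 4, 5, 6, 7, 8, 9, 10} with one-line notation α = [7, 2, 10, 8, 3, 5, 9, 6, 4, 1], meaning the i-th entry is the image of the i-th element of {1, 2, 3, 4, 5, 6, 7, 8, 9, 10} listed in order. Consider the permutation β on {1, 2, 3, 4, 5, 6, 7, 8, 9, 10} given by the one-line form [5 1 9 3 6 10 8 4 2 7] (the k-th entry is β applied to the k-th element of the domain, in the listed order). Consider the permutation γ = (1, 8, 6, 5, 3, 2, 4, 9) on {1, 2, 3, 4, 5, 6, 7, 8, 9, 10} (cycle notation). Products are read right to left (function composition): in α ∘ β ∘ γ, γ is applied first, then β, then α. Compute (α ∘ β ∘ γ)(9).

3

Chase 9: γ(9) = 1; β(1) = 5; α(5) = 3. Hence (α ∘ β ∘ γ)(9) = 3.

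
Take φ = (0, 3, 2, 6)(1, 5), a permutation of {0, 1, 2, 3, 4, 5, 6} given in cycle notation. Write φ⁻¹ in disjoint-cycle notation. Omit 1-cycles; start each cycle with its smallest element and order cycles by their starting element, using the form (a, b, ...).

(0, 6, 2, 3)(1, 5)

The inverse reverses each cycle.
Reversing each cycle of φ and rotating so the smallest element leads gives (0, 6, 2, 3)(1, 5).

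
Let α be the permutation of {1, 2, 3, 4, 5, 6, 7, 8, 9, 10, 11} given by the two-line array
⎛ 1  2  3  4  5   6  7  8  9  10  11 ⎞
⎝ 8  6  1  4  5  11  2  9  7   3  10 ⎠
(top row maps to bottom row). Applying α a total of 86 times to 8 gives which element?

11

Tracing 8 → 9 → … returns to 8 after 9 steps, so 8 lies in a 9-cycle (1, 8, 9, 7, 2, 6, 11, 10, 3).
Since the cycle has length 9, α^86 acts on it the same as α^5 (86 mod 9 = 5).
Advancing 5 steps from 8: 8 → 9 → 7 → 2 → 6 → 11.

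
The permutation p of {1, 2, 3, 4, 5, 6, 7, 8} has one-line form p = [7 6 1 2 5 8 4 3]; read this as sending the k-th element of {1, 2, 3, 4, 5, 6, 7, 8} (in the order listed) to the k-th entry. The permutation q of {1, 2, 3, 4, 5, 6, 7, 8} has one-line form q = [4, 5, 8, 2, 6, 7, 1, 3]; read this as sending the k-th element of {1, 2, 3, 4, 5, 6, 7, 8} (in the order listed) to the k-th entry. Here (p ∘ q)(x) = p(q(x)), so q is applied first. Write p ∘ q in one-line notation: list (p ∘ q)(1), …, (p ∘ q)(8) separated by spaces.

(p ∘ q)(x) = p(q(x)). Computing each image: p(q(1)) = p(4) = 2, p(q(2)) = p(5) = 5, p(q(3)) = p(8) = 3, p(q(4)) = p(2) = 6, p(q(5)) = p(6) = 8, p(q(6)) = p(7) = 4, p(q(7)) = p(1) = 7, p(q(8)) = p(3) = 1.
Hence p ∘ q = [2 5 3 6 8 4 7 1].

2 5 3 6 8 4 7 1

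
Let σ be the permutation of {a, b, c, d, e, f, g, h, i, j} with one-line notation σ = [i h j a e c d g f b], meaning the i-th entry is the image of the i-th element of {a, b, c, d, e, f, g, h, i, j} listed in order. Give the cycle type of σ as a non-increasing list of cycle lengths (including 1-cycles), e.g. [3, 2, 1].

The disjoint cycles are (a, i, f, c, j, b, h, g, d)(e), with lengths 9, 1 in non-increasing order.

[9, 1]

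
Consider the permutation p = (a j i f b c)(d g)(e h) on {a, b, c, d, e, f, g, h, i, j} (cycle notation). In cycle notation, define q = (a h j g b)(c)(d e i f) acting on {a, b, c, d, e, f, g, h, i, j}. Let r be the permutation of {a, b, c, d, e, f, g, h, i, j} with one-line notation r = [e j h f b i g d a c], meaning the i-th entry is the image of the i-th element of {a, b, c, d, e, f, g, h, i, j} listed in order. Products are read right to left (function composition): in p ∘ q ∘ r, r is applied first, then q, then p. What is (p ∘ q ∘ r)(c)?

Chase c: r(c) = h; q(h) = j; p(j) = i. Hence (p ∘ q ∘ r)(c) = i.

i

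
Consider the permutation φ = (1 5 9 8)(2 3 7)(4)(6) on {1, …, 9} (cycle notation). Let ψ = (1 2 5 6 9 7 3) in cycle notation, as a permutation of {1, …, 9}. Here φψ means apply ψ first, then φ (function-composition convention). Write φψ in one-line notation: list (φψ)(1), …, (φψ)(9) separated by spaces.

For each element, apply ψ then φ: 1 → 2 → 3; 2 → 5 → 9; 3 → 1 → 5; 4 → 4 → 4; 5 → 6 → 6; 6 → 9 → 8; 7 → 3 → 7; 8 → 8 → 1; 9 → 7 → 2.
Collecting the images, φψ = [3 9 5 4 6 8 7 1 2].

3 9 5 4 6 8 7 1 2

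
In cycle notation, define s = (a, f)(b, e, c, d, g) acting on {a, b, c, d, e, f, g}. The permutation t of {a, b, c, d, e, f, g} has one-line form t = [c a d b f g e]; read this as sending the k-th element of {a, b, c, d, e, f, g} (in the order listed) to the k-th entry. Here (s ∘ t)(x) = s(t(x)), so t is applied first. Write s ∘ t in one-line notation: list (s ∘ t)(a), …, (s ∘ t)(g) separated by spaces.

d f g e a b c

For each element, apply t then s: a → c → d; b → a → f; c → d → g; d → b → e; e → f → a; f → g → b; g → e → c.
Collecting the images, s ∘ t = [d f g e a b c].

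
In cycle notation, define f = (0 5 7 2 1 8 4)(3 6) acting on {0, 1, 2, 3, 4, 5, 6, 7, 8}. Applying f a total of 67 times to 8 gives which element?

8 lies in the 7-cycle (0 5 7 2 1 8 4).
Since the cycle has length 7, f^67 acts on it the same as f^4 (67 mod 7 = 4).
Stepping 4 places around the cycle: 8 → 4 → 0 → 5 → 7.

7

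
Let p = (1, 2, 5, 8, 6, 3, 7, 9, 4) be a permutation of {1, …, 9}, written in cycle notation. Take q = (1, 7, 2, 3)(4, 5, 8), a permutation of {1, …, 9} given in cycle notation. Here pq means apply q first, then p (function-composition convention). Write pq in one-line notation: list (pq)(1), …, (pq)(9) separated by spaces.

9 7 2 8 6 3 5 1 4

For each element, apply q then p: 1 → 7 → 9; 2 → 3 → 7; 3 → 1 → 2; 4 → 5 → 8; 5 → 8 → 6; 6 → 6 → 3; 7 → 2 → 5; 8 → 4 → 1; 9 → 9 → 4.
Collecting the images, pq = [9 7 2 8 6 3 5 1 4].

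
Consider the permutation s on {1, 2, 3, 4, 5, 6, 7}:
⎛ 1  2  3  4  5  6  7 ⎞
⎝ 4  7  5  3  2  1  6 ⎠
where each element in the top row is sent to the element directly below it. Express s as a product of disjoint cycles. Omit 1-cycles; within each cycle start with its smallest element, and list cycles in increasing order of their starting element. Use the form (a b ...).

(1 4 3 5 2 7 6)

Iterating s from 1 gives 1 → 4 → 3 → 5 → 2 → 7 → 6 → 1; that is the 7-cycle (1 4 3 5 2 7 6).
Continuing from each remaining unvisited element yields (1 4 3 5 2 7 6).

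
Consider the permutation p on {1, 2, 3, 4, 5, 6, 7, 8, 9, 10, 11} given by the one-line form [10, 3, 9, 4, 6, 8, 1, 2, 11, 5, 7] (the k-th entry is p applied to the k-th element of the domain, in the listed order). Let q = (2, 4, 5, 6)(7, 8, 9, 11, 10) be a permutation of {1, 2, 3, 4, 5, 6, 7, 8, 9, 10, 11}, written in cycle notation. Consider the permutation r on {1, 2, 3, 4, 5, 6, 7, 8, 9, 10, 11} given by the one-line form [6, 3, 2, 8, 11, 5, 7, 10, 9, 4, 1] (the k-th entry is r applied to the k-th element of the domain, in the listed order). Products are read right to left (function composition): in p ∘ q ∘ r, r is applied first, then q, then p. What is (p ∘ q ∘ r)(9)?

Apply the permutations in order: r(9) = 9, then q(9) = 11, then p(11) = 7. So (p ∘ q ∘ r)(9) = 7.

7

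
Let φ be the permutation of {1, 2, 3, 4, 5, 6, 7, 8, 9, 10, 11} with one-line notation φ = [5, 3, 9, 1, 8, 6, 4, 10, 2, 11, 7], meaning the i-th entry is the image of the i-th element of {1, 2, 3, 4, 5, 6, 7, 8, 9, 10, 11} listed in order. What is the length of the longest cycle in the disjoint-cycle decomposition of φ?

Decomposing into disjoint cycles gives (1, 5, 8, 10, 11, 7, 4)(2, 3, 9); the longest has length 7.

7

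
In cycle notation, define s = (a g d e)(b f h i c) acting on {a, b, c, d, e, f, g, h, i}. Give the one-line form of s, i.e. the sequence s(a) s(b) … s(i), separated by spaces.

g f b e a h d i c

Each element maps to the next entry in its cycle (wrapping to the front): a↦g, b↦f, c↦b, d↦e, e↦a, f↦h, g↦d, h↦i, i↦c.
Listing these in domain order gives g f b e a h d i c.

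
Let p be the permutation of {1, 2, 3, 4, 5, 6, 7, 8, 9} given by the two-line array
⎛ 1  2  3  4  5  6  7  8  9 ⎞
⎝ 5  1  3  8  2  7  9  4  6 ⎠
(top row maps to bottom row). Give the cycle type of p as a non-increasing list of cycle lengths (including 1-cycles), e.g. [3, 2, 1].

[3, 3, 2, 1]

The disjoint cycles are (1, 5, 2)(3)(4, 8)(6, 7, 9), with lengths 3, 3, 2, 1 in non-increasing order.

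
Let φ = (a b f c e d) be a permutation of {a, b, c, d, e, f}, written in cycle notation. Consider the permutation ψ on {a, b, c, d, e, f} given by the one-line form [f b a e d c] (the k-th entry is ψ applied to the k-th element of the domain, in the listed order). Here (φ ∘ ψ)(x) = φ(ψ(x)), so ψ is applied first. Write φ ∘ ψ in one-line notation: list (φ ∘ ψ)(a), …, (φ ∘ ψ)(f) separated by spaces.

c f b d a e

(φ ∘ ψ)(x) = φ(ψ(x)). Computing each image: φ(ψ(a)) = φ(f) = c, φ(ψ(b)) = φ(b) = f, φ(ψ(c)) = φ(a) = b, φ(ψ(d)) = φ(e) = d, φ(ψ(e)) = φ(d) = a, φ(ψ(f)) = φ(c) = e.
Hence φ ∘ ψ = [c f b d a e].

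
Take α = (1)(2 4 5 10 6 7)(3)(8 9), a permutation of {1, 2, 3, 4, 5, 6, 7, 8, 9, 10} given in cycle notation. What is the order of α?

6

The cycle type of α is (6, 2, 1, 1).
The order is lcm(6, 2) = 6.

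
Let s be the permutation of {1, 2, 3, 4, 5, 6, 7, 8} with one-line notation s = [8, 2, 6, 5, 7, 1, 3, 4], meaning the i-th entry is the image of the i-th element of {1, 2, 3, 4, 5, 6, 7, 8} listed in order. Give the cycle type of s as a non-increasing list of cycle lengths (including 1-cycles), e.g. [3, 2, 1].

The disjoint cycles are (1, 8, 4, 5, 7, 3, 6)(2), with lengths 7, 1 in non-increasing order.

[7, 1]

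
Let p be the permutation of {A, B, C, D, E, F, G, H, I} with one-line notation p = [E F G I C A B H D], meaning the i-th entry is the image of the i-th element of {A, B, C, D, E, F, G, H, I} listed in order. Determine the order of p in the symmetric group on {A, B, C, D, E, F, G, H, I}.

The disjoint-cycle form of p has cycle lengths 6, 2, 1.
The order of p is the least common multiple of its cycle lengths: lcm(6, 2) = 6.

6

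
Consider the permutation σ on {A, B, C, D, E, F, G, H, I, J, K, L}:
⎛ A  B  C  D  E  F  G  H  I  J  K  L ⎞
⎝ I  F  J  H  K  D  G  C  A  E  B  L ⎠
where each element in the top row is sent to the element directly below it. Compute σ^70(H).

F

Tracing H → C → … returns to H after 8 steps, so H lies in an 8-cycle (B F D H C J E K).
Since the cycle has length 8, σ^70 acts on it the same as σ^6 (70 mod 8 = 6).
Stepping 6 places around the cycle: H → C → J → E → K → B → F.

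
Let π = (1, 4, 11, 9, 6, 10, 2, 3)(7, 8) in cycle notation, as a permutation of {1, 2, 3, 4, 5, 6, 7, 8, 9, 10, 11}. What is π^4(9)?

9 lies in the 8-cycle (1, 4, 11, 9, 6, 10, 2, 3).
Advancing 4 steps from 9: 9 → 6 → 10 → 2 → 3.

3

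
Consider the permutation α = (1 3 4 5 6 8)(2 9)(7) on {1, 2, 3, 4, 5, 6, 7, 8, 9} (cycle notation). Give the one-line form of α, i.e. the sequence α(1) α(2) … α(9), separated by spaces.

Each element maps to the next entry in its cycle (wrapping to the front): 1→3, 2→9, 3→4, 4→5, 5→6, 6→8, 7→7, 8→1, 9→2.
So the one-line form is 3 9 4 5 6 8 7 1 2.

3 9 4 5 6 8 7 1 2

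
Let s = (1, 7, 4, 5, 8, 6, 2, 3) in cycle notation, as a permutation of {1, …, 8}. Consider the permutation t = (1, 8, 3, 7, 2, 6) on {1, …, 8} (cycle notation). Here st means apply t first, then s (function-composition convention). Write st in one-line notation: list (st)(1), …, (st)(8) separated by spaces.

6 2 4 5 8 7 3 1

Chase each element through t then s: 1 → 8 → 6; 2 → 6 → 2; 3 → 7 → 4; 4 → 4 → 5; 5 → 5 → 8; 6 → 1 → 7; 7 → 2 → 3; 8 → 3 → 1.
So st in one-line form is 6 2 4 5 8 7 3 1.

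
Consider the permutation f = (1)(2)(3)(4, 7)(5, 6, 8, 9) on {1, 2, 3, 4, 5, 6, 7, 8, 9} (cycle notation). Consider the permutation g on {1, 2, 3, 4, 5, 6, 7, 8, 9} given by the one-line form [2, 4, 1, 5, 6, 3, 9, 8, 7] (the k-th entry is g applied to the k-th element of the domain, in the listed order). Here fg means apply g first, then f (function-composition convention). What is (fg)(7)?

5

First apply g: g(7) = 9, then f(9) = 5. Thus (fg)(7) = 5.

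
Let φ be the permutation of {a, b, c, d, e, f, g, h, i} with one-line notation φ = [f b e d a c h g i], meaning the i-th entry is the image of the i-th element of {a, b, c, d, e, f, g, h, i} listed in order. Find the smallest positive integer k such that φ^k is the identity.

Decomposing into disjoint cycles gives cycle lengths 4, 2, 1, 1, 1.
Since disjoint cycles commute, ord(φ) = lcm(4, 2) = 4.

4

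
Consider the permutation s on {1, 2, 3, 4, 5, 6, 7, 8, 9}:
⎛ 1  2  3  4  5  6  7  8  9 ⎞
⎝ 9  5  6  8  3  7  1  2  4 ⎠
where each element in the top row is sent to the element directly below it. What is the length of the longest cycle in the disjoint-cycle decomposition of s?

9

Decomposing into disjoint cycles gives (1, 9, 4, 8, 2, 5, 3, 6, 7); the longest has length 9.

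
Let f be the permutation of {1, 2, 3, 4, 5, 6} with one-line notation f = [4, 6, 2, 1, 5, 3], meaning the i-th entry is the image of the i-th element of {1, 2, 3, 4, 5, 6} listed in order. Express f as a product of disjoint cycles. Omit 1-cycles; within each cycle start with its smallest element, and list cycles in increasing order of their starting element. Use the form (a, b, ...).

Iterating f from 1 gives 1 → 4 → 1; that is the 2-cycle (1, 4).
Continuing from each remaining unvisited element yields (1, 4)(2, 6, 3).

(1, 4)(2, 6, 3)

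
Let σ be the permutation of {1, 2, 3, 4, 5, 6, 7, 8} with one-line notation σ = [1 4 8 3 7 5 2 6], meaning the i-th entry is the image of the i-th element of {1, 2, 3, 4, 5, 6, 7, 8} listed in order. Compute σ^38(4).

Tracing 4 → 3 → … returns to 4 after 7 steps, so 4 lies in a 7-cycle (2, 4, 3, 8, 6, 5, 7).
On a 7-cycle, σ^7 is the identity, so σ^38 = σ^3 there (38 ≡ 3 mod 7).
Advancing 3 steps from 4: 4 → 3 → 8 → 6.

6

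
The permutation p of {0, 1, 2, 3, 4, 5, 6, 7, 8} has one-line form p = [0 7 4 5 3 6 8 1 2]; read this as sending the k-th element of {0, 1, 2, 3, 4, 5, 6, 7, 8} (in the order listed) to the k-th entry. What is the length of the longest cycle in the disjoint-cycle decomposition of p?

Decomposing into disjoint cycles gives (1, 7)(2, 4, 3, 5, 6, 8); the longest has length 6.

6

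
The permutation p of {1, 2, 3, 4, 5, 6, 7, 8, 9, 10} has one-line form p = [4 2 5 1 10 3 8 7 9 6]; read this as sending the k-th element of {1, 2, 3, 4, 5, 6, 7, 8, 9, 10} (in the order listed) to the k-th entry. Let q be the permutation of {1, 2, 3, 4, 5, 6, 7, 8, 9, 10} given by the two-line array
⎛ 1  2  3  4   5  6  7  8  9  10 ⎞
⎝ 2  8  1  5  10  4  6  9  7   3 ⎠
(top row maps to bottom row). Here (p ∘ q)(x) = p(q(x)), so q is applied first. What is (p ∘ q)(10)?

5

(p ∘ q)(10) = p(q(10)). q(10) = 3, then p(3) = 5. So (p ∘ q)(10) = 5.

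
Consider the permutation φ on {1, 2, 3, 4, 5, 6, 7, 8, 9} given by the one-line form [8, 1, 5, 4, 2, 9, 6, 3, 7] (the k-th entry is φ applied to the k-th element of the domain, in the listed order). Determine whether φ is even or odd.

even

In disjoint-cycle form the cycle lengths are 5, 3, 1.
A cycle is odd iff its length is even; φ has 0 even-length cycles, so sgn(φ) = (−1)^0 and φ is even.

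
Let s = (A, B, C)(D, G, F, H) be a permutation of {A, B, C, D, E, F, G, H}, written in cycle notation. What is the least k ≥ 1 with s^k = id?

The disjoint cycles have lengths 4, 3, 1.
The order is lcm(4, 3) = 12.

12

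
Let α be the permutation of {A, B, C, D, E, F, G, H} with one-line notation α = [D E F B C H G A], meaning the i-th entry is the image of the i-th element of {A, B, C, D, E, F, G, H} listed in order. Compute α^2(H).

D

Tracing H → A → … returns to H after 7 steps, so H lies in a 7-cycle (A, D, B, E, C, F, H).
Stepping 2 places around the cycle: H → A → D.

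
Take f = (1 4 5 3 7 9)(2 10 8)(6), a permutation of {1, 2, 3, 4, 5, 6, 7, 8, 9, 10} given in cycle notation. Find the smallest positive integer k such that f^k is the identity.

6

The cycle type of f is (6, 3, 1).
The order of f is the least common multiple of its cycle lengths: lcm(6, 3) = 6.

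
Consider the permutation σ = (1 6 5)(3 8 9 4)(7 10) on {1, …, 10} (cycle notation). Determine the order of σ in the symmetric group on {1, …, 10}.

The cycle type of σ is (4, 3, 2, 1).
The order is lcm(4, 3, 2) = 12.

12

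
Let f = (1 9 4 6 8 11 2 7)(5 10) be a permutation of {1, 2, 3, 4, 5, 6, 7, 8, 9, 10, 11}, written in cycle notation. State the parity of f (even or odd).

even

The cycle lengths are 8, 2, 1.
A cycle of length ℓ contributes ℓ−1 transpositions, so f is a product of 7 + 1 = 8 transpositions — even.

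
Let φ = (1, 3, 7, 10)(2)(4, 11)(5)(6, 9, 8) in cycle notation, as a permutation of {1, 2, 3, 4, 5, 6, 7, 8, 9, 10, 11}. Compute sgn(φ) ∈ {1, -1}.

1

The cycle lengths are 4, 3, 2, 1, 1.
A cycle of length ℓ contributes ℓ−1 transpositions, so φ is a product of 3 + 2 + 1 = 6 transpositions — even.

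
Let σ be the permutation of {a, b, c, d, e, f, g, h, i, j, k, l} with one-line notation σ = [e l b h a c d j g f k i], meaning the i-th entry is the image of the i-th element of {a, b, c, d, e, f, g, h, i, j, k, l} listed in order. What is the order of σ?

Decomposing into disjoint cycles gives cycle lengths 9, 2, 1.
The order of σ is the least common multiple of its cycle lengths: lcm(9, 2) = 18.

18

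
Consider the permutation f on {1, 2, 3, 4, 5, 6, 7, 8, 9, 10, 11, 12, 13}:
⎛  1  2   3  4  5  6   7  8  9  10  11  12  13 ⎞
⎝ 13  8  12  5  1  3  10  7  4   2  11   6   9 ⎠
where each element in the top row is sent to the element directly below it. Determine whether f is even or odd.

In disjoint-cycle form the cycle lengths are 5, 4, 3, 1.
A cycle of length ℓ contributes ℓ−1 transpositions, so f is a product of 4 + 3 + 2 = 9 transpositions — odd.

odd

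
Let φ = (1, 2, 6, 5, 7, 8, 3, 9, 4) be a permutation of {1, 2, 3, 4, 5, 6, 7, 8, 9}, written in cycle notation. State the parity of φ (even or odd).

even

The cycle lengths are 9.
A cycle of length ℓ contributes ℓ−1 transpositions, so φ is a product of 8 transpositions — even.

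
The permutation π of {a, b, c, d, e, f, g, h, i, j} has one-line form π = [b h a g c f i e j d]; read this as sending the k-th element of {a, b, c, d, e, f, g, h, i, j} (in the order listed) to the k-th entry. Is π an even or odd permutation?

In disjoint-cycle form the cycle lengths are 5, 4, 1.
A cycle of length ℓ contributes ℓ−1 transpositions, so π is a product of 4 + 3 = 7 transpositions — odd.

odd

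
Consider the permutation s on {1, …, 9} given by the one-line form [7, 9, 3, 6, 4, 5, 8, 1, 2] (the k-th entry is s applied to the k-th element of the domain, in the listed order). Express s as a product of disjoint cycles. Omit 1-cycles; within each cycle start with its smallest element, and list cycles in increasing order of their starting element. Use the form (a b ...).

From 1: 1 → 7 → 8 → 1, closing the cycle (1 7 8).
Continuing from each remaining unvisited element yields (1 7 8)(2 9)(4 6 5).

(1 7 8)(2 9)(4 6 5)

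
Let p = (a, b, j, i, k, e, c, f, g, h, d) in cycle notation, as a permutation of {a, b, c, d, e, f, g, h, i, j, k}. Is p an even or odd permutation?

The cycle lengths are 11.
A cycle is odd iff its length is even; p has 0 even-length cycles, so sgn(p) = (−1)^0 and p is even.

even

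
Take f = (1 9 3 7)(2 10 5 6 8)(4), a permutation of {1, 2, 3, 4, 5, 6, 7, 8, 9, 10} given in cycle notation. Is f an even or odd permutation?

The cycle lengths are 5, 4, 1.
A cycle is odd iff its length is even; f has 1 even-length cycle, so sgn(f) = (−1)^1 and f is odd.

odd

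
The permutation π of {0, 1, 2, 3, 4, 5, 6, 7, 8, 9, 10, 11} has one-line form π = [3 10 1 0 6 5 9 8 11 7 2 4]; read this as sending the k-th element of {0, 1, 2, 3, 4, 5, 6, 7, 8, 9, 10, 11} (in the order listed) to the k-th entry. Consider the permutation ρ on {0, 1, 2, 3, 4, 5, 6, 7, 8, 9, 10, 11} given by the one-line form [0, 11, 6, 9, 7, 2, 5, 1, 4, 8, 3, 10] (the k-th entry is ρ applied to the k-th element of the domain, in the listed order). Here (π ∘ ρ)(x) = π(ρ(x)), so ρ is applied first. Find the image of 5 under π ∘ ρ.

ρ(5) = 2, then π(2) = 1; composing gives (π ∘ ρ)(5) = 1.

1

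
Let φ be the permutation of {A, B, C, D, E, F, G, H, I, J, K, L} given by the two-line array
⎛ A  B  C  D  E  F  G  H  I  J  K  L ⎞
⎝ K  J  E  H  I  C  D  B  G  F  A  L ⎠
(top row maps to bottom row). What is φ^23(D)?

Tracing D → H → … returns to D after 9 steps, so D lies in a 9-cycle (B, J, F, C, E, I, G, D, H).
Powers repeat with period 9 on this cycle, and 23 mod 9 = 5, so φ^23(D) = φ^5(D).
Advancing 5 steps from D: D → H → B → J → F → C.

C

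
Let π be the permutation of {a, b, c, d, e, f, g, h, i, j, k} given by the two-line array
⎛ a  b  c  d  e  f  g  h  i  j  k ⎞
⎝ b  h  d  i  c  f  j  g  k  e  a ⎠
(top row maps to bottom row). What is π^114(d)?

Tracing d → i → … returns to d after 10 steps, so d lies in a 10-cycle (a, b, h, g, j, e, c, d, i, k).
Since the cycle has length 10, π^114 acts on it the same as π^4 (114 mod 10 = 4).
Advancing 4 steps from d: d → i → k → a → b.

b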